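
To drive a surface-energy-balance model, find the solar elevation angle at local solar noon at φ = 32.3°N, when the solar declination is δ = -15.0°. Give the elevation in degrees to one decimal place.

42.7°

At local noon the hour angle is zero, so the zenith angle equals |φ − δ| = |+32.3° − (-15.000°)| = 47.300°.
Elevation = 90° − 47.300° = 42.7°.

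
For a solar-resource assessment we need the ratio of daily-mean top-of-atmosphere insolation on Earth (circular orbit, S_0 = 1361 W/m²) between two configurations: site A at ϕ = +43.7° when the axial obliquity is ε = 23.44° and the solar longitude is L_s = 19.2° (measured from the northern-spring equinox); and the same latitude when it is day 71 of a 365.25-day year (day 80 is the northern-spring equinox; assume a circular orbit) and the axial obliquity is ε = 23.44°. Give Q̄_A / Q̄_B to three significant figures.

Q̄_A / Q̄_B ≈ 1.32

— Configuration A (ϕ=+43.7°):
Solar declination: sin δ = sin ε · sin L_s = sin 23.44° × sin 19.2° = 0.13082, so δ = +7.517°.
cos h₀ = −tan(+43.7°) tan(+7.517°) = -0.1261, h₀ = 1.6972 rad.
Bracket: h₀ sin ϕ sin δ + cos ϕ cos δ sin h₀ = 1.6972×0.69088×0.13082 + 0.72297×0.99141×0.99202 = 0.153395 + 0.711040 = 0.864435.
Q̄ = (S_0/π) × [bracket] = (1361/π) × 0.864435 = 374.49 W/m².
— Configuration B (ϕ=+43.7°):
Solar longitude: L_s = 360° × (71 − 80)/365.25 = -8.871°, i.e. -8.871° + 360° = 351.129°.
sin δ = sin 23.44° × sin 351.129° = -0.06134, so δ = -3.517°.
cos h₀ = −tan(+43.7°) tan(-3.517°) = 0.0587, h₀ = 1.5120 rad.
Bracket: h₀ sin ϕ sin δ + cos ϕ cos δ sin h₀ = 1.5120×0.69088×-0.06134 + 0.72297×0.99812×0.99827 = -0.064076 + 0.720362 = 0.656286.
Q̄ = (S_0/π) × [bracket] = (1361/π) × 0.656286 = 284.32 W/m².
Ratio Q̄_A / Q̄_B = 374.49 / 284.32 = 1.317.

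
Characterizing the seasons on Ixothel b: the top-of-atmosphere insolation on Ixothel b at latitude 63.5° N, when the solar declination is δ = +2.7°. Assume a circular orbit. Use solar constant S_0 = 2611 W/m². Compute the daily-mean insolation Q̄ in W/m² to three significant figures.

Q̄ ≈ 427 W/m²

cos h₀ = −tan(+63.5°) tan(+2.700°) = -0.0946, h₀ = 1.6655 rad.
Bracket: h₀ sin ϕ sin δ + cos ϕ cos δ sin h₀ = 1.6655×0.89493×0.04711 + 0.44620×0.99889×0.99552 = 0.070218 + 0.443708 = 0.513926.
Q̄ = (S_0/π) × [bracket] = (2611/π) × 0.513926 = 427.1 W/m².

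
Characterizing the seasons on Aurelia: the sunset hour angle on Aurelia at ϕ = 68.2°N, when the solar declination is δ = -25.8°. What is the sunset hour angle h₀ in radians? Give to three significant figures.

h₀ = 0.00 rad

cos h₀ = −tan ϕ · tan δ = 1.2086 ≥ 1, so the host star never rises (polar night) and h₀ = 0.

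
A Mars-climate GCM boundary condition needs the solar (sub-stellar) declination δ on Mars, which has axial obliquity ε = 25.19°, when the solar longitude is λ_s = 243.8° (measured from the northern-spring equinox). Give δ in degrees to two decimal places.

sin δ = sin ε · sin λ_s = sin 25.19° × sin 243.8° = -0.381892.
δ = arcsin(-0.381892) = -22.45°.

δ = -22.45°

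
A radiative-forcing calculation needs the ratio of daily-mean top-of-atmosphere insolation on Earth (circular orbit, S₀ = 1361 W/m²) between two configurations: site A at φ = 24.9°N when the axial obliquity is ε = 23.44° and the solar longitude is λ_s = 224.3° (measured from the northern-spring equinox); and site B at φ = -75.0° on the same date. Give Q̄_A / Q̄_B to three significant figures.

Q̄_A / Q̄_B ≈ 0.825

— Configuration A (φ=+24.9°):
Solar declination: sin δ = sin ε · sin λ_s = sin 23.44° × sin 224.3° = -0.27782, so δ = -16.130°.
cos H₀ = −tan(+24.9°) tan(-16.130°) = 0.1342, H₀ = 1.4361 rad.
Bracket: H₀ sin φ sin δ + cos φ cos δ sin H₀ = 1.4361×0.42104×-0.27782 + 0.90704×0.96063×0.99095 = -0.167985 + 0.863444 = 0.695459.
Q̄ = (S₀/π) × [bracket] = (1361/π) × 0.695459 = 301.29 W/m².
— Configuration B (φ=-75.0°):
cos H₀ = −tan(-75.0°) tan(-16.130°) = -1.0793 ≤ −1 ⇒ polar day, H₀ = π.
Bracket: H₀ sin φ sin δ + cos φ cos δ sin H₀ = 3.1416×-0.96593×-0.27782 + 0.25882×0.96063×0.00000 = 0.843063 + 0.000000 = 0.843063.
Q̄ = (S₀/π) × [bracket] = (1361/π) × 0.843063 = 365.23 W/m².
Ratio Q̄_A / Q̄_B = 301.29 / 365.23 = 0.8249.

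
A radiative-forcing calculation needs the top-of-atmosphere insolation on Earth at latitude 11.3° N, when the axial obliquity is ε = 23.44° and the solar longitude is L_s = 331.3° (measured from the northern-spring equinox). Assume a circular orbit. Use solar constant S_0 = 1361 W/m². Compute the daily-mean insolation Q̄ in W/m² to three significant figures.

Solar declination: sin δ = sin ε · sin L_s = sin 23.44° × sin 331.3° = -0.19103, so δ = -11.013°.
cos h₀ = −tan(+11.3°) tan(-11.013°) = 0.0389, h₀ = 1.5319 rad.
Bracket: h₀ sin ϕ sin δ + cos ϕ cos δ sin h₀ = 1.5319×0.19595×-0.19103 + 0.98061×0.98158×0.99924 = -0.057343 + 0.961816 = 0.904473.
Q̄ = (S_0/π) × [bracket] = (1361/π) × 0.904473 = 391.8 W/m².

Q̄ ≈ 392 W/m²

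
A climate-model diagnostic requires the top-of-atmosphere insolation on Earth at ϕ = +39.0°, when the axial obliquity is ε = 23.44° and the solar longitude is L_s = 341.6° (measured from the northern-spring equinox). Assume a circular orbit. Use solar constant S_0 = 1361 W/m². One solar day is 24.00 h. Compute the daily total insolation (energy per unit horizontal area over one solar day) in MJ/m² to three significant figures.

24.4 MJ/m²

Solar declination: sin δ = sin ε · sin L_s = sin 23.44° × sin 341.6° = -0.12556, so δ = -7.213°.
cos h₀ = −tan(+39.0°) tan(-7.213°) = 0.1025, h₀ = 1.4681 rad.
Bracket: h₀ sin ϕ sin δ + cos ϕ cos δ sin h₀ = 1.4681×0.62932×-0.12556 + 0.77715×0.99209×0.99473 = -0.116005 + 0.766940 = 0.650935.
Q̄ = (S_0/π) × [bracket] = (1361/π) × 0.650935 = 282.00 W/m².
Daily total = Q̄ × 24.00 h × 3600 s/h = 282.00 × 24.00 × 3600 / 10⁶ = 24.36 MJ/m².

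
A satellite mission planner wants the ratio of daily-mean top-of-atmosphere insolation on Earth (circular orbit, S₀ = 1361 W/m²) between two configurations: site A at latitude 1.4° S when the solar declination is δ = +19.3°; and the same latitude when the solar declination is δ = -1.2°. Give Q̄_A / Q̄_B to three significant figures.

Q̄_A / Q̄_B ≈ 0.931

— Configuration A (φ=-1.4°):
cos H₀ = −tan(-1.4°) tan(+19.300°) = 0.0086, H₀ = 1.5622 rad.
Bracket: H₀ sin φ sin δ + cos φ cos δ sin H₀ = 1.5622×-0.02443×0.33051 + 0.99970×0.94380×0.99996 = -0.012614 + 0.943479 = 0.930865.
Q̄ = (S₀/π) × [bracket] = (1361/π) × 0.930865 = 403.27 W/m².
— Configuration B (φ=-1.4°):
cos H₀ = −tan(-1.4°) tan(-1.200°) = -0.0005, H₀ = 1.5713 rad.
Bracket: H₀ sin φ sin δ + cos φ cos δ sin H₀ = 1.5713×-0.02443×-0.02094 + 0.99970×0.99978×1.00000 = 0.000804 + 0.999480 = 1.000284.
Q̄ = (S₀/π) × [bracket] = (1361/π) × 1.000284 = 433.34 W/m².
Ratio Q̄_A / Q̄_B = 403.27 / 433.34 = 0.9306.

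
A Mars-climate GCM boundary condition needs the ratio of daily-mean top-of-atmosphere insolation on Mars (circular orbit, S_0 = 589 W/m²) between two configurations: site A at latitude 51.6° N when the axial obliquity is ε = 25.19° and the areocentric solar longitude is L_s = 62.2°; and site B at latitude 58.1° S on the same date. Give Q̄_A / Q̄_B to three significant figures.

Q̄_A / Q̄_B ≈ 11.6

— Configuration A (ϕ=+51.6°):
sin δ = sin 25.19° × sin 62.2° = 0.37650, so δ = +22.117°.
cos h₀ = −tan(+51.6°) tan(+22.117°) = -0.5127, h₀ = 2.1092 rad.
Bracket: h₀ sin ϕ sin δ + cos ϕ cos δ sin h₀ = 2.1092×0.78369×0.37650 + 0.62115×0.92642×0.85854 = 0.622339 + 0.494043 = 1.116382.
Q̄ = (S_0/π) × [bracket] = (589/π) × 1.116382 = 209.30 W/m².
— Configuration B (ϕ=-58.1°):
cos h₀ = −tan(-58.1°) tan(+22.117°) = 0.6529, h₀ = 0.8594 rad.
Bracket: h₀ sin ϕ sin δ + cos ϕ cos δ sin h₀ = 0.8594×-0.84897×0.37650 + 0.52844×0.92642×0.75744 = -0.274696 + 0.370810 = 0.096114.
Q̄ = (S_0/π) × [bracket] = (589/π) × 0.096114 = 18.020 W/m².
Ratio Q̄_A / Q̄_B = 209.30 / 18.020 = 11.61.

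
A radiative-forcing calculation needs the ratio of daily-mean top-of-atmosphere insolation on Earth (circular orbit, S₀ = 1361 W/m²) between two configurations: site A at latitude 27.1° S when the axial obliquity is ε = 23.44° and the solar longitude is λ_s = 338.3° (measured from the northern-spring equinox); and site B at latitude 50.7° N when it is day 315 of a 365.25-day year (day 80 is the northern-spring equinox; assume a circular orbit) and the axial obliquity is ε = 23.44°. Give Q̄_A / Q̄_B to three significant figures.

Q̄_A / Q̄_B ≈ 3.64

— Configuration A (φ=-27.1°):
Solar declination: sin δ = sin ε · sin λ_s = sin 23.44° × sin 338.3° = -0.14708, so δ = -8.458°.
cos H₀ = −tan(-27.1°) tan(-8.458°) = -0.0761, H₀ = 1.6470 rad.
Bracket: H₀ sin φ sin δ + cos φ cos δ sin H₀ = 1.6470×-0.45554×-0.14708 + 0.89021×0.98912×0.99710 = 0.110350 + 0.877971 = 0.988321.
Q̄ = (S₀/π) × [bracket] = (1361/π) × 0.988321 = 428.16 W/m².
— Configuration B (φ=+50.7°):
Solar longitude: λ_s = 360° × (315 − 80)/365.25 = 231.622°.
sin δ = sin 23.44° × sin 231.622° = -0.31184, so δ = -18.170°.
cos H₀ = −tan(+50.7°) tan(-18.170°) = 0.4010, H₀ = 1.1582 rad.
Bracket: H₀ sin φ sin δ + cos φ cos δ sin H₀ = 1.1582×0.77384×-0.31184 + 0.63338×0.95013×0.91608 = -0.279490 + 0.551291 = 0.271801.
Q̄ = (S₀/π) × [bracket] = (1361/π) × 0.271801 = 117.75 W/m².
Ratio Q̄_A / Q̄_B = 428.16 / 117.75 = 3.636.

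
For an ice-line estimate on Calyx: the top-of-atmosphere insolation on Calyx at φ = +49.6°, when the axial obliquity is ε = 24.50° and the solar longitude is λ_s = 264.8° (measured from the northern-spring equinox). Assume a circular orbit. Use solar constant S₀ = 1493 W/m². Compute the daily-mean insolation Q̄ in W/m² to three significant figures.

Solar declination: sin δ = sin ε · sin λ_s = sin 24.50° × sin 264.8° = -0.41299, so δ = -24.393°.
cos H₀ = −tan(+49.6°) tan(-24.393°) = 0.5328, H₀ = 1.0089 rad.
Bracket: H₀ sin φ sin δ + cos φ cos δ sin H₀ = 1.0089×0.76154×-0.41299 + 0.64812×0.91074×0.84623 = -0.317308 + 0.499503 = 0.182195.
Q̄ = (S₀/π) × [bracket] = (1493/π) × 0.182195 = 86.59 W/m².

Q̄ ≈ 86.6 W/m²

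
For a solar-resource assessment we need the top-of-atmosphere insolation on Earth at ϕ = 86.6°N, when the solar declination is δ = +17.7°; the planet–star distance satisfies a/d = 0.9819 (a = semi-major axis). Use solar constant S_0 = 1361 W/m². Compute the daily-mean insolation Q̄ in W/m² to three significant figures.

Q̄ ≈ 398 W/m²

cos h₀ = −tan(+86.6°) tan(+17.700°) = -5.3717 ≤ −1 ⇒ polar day, h₀ = π.
Bracket: h₀ sin ϕ sin δ + cos ϕ cos δ sin h₀ = 3.1416×0.99824×0.30403 + 0.05931×0.95266×0.00000 = 0.953460 + 0.000000 = 0.953460.
Inverse-square distance factor (a/d)² = 0.9819² = 0.964128.
Q̄ = (S_0/π) × 0.964128 × [bracket] = (1361/π) × 0.964128 × 0.953460 = 398.2 W/m².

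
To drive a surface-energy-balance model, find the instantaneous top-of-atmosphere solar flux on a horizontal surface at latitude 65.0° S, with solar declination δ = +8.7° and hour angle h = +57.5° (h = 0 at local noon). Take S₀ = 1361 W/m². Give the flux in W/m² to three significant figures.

119 W/m²

cos θ_z = sin φ sin δ + cos φ cos δ cos h = -0.137089 + 0.224460 = 0.087371.
Flux = S₀ · cos θ_z = 1361 × 0.087371 = 118.9 W/m².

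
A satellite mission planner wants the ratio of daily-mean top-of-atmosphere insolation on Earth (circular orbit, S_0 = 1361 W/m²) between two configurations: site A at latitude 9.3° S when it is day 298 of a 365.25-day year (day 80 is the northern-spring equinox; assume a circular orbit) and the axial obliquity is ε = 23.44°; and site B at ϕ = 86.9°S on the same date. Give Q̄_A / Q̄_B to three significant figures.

Q̄_A / Q̄_B ≈ 1.43

— Configuration A (ϕ=-9.3°):
Solar longitude: L_s = 360° × (298 − 80)/365.25 = 214.867°.
sin δ = sin 23.44° × sin 214.867° = -0.22740, so δ = -13.144°.
cos h₀ = −tan(-9.3°) tan(-13.144°) = -0.0382, h₀ = 1.6090 rad.
Bracket: h₀ sin ϕ sin δ + cos ϕ cos δ sin h₀ = 1.6090×-0.16160×-0.22740 + 0.98686×0.97380×0.99927 = 0.059127 + 0.960303 = 1.019430.
Q̄ = (S_0/π) × [bracket] = (1361/π) × 1.019430 = 441.64 W/m².
— Configuration B (ϕ=-86.9°):
cos h₀ = −tan(-86.9°) tan(-13.144°) = -4.3118 ≤ −1 ⇒ polar day, h₀ = π.
Bracket: h₀ sin ϕ sin δ + cos ϕ cos δ sin h₀ = 3.1416×-0.99854×-0.22740 + 0.05408×0.97380×0.00000 = 0.713357 + 0.000000 = 0.713357.
Q̄ = (S_0/π) × [bracket] = (1361/π) × 0.713357 = 309.04 W/m².
Ratio Q̄_A / Q̄_B = 441.64 / 309.04 = 1.429.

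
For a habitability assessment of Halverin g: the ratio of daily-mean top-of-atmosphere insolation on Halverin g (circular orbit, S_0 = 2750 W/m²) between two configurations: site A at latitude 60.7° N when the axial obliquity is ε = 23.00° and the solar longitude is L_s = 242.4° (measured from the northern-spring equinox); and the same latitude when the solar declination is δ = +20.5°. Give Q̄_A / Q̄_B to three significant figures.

— Configuration A (ϕ=+60.7°):
Solar declination: sin δ = sin ε · sin L_s = sin 23.00° × sin 242.4° = -0.34627, so δ = -20.259°.
cos h₀ = −tan(+60.7°) tan(-20.259°) = 0.6577, h₀ = 0.8530 rad.
Bracket: h₀ sin ϕ sin δ + cos ϕ cos δ sin h₀ = 0.8530×0.87207×-0.34627 + 0.48938×0.93814×0.75325 = -0.257582 + 0.345822 = 0.088240.
Q̄ = (S_0/π) × [bracket] = (2750/π) × 0.088240 = 77.241 W/m².
— Configuration B (ϕ=+60.7°):
cos h₀ = −tan(+60.7°) tan(+20.500°) = -0.6663, h₀ = 2.3000 rad.
Bracket: h₀ sin ϕ sin δ + cos ϕ cos δ sin h₀ = 2.3000×0.87207×0.35021 + 0.48938×0.93667×0.74572 = 0.702438 + 0.341829 = 1.044267.
Q̄ = (S_0/π) × [bracket] = (2750/π) × 1.044267 = 914.10 W/m².
Ratio Q̄_A / Q̄_B = 77.241 / 914.10 = 0.08450.

Q̄_A / Q̄_B ≈ 0.0845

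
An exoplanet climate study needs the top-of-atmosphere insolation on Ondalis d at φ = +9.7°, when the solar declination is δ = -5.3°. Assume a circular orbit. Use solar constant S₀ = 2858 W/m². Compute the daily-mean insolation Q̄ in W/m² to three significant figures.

Q̄ ≈ 871 W/m²

cos H₀ = −tan(+9.7°) tan(-5.300°) = 0.0159, H₀ = 1.5549 rad.
Bracket: H₀ sin φ sin δ + cos φ cos δ sin H₀ = 1.5549×0.16849×-0.09237 + 0.98570×0.99572×0.99987 = -0.024200 + 0.981354 = 0.957154.
Q̄ = (S₀/π) × [bracket] = (2858/π) × 0.957154 = 870.8 W/m².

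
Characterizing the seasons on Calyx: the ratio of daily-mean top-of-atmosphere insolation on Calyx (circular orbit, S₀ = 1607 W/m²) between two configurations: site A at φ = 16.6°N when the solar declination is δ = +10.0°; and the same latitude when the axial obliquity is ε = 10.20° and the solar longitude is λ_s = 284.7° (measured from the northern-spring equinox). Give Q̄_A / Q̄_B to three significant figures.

— Configuration A (φ=+16.6°):
cos H₀ = −tan(+16.6°) tan(+10.000°) = -0.0526, H₀ = 1.6234 rad.
Bracket: H₀ sin φ sin δ + cos φ cos δ sin H₀ = 1.6234×0.28569×0.17365 + 0.95832×0.98481×0.99862 = 0.080537 + 0.942461 = 1.022998.
Q̄ = (S₀/π) × [bracket] = (1607/π) × 1.022998 = 523.29 W/m².
— Configuration B (φ=+16.6°):
Solar declination: sin δ = sin ε · sin λ_s = sin 10.20° × sin 284.7° = -0.17129, so δ = -9.863°.
cos H₀ = −tan(+16.6°) tan(-9.863°) = 0.0518, H₀ = 1.5189 rad.
Bracket: H₀ sin φ sin δ + cos φ cos δ sin H₀ = 1.5189×0.28569×-0.17129 + 0.95832×0.98522×0.99866 = -0.074329 + 0.942891 = 0.868562.
Q̄ = (S₀/π) × [bracket] = (1607/π) × 0.868562 = 444.29 W/m².
Ratio Q̄_A / Q̄_B = 523.29 / 444.29 = 1.178.

Q̄_A / Q̄_B ≈ 1.18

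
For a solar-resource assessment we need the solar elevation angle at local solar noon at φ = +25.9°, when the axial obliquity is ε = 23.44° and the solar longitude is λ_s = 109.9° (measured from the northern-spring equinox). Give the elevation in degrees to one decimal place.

86.1°

Solar declination: sin δ = sin ε · sin λ_s = sin 23.44° × sin 109.9° = 0.37404, so δ = +21.965°.
At local noon the hour angle is zero, so the zenith angle equals |φ − δ| = |+25.9° − (+21.965°)| = 3.935°.
Elevation = 90° − 3.935° = 86.1°.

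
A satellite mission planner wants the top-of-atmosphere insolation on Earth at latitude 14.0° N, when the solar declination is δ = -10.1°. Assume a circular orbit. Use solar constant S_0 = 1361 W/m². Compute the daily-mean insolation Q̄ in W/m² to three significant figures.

cos h₀ = −tan(+14.0°) tan(-10.100°) = 0.0444, h₀ = 1.5264 rad.
Bracket: h₀ sin ϕ sin δ + cos ϕ cos δ sin h₀ = 1.5264×0.24192×-0.17537 + 0.97030×0.98450×0.99901 = -0.064758 + 0.954315 = 0.889557.
Q̄ = (S_0/π) × [bracket] = (1361/π) × 0.889557 = 385.4 W/m².

Q̄ ≈ 385 W/m²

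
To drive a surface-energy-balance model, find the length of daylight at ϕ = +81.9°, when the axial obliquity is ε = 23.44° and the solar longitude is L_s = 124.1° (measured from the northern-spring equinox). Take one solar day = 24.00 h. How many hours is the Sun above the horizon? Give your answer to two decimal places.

24.00 h

Solar declination: sin δ = sin ε · sin L_s = sin 23.44° × sin 124.1° = 0.32939, so δ = +19.232°.
Sunrise equation: cos h₀ = −tan ϕ · tan δ = -2.4512 ≤ −1, so the Sun never sets (polar day) and h₀ = π.
Daylight = 2h₀/(2π) × 24.00 h = (3.1416/π) × 24.00 = 24.00 h.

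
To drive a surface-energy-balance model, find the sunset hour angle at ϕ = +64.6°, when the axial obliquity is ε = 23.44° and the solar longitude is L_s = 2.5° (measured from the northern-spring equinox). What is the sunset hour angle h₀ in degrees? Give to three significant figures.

Solar declination: sin δ = sin ε · sin L_s = sin 23.44° × sin 2.5° = 0.01735, so δ = +0.994°.
cos h₀ = −tan ϕ · tan δ = −tan(+64.6°) × tan(+0.994°) = -0.0365, so h₀ = 1.6074 rad = 92.09°.

h₀ = 92.1°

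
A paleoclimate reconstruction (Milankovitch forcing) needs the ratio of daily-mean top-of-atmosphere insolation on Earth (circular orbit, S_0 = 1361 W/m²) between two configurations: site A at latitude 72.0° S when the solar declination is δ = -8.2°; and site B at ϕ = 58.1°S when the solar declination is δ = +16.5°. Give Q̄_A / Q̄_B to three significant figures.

Q̄_A / Q̄_B ≈ 2.95

— Configuration A (ϕ=-72.0°):
cos h₀ = −tan(-72.0°) tan(-8.200°) = -0.4435, h₀ = 2.0303 rad.
Bracket: h₀ sin ϕ sin δ + cos ϕ cos δ sin h₀ = 2.0303×-0.95106×-0.14263 + 0.30902×0.98978×0.89627 = 0.275410 + 0.274135 = 0.549545.
Q̄ = (S_0/π) × [bracket] = (1361/π) × 0.549545 = 238.07 W/m².
— Configuration B (ϕ=-58.1°):
cos h₀ = −tan(-58.1°) tan(+16.500°) = 0.4759, h₀ = 1.0748 rad.
Bracket: h₀ sin ϕ sin δ + cos ϕ cos δ sin h₀ = 1.0748×-0.84897×0.28402 + 0.52844×0.95882×0.87951 = -0.259161 + 0.445629 = 0.186468.
Q̄ = (S_0/π) × [bracket] = (1361/π) × 0.186468 = 80.782 W/m².
Ratio Q̄_A / Q̄_B = 238.07 / 80.782 = 2.947.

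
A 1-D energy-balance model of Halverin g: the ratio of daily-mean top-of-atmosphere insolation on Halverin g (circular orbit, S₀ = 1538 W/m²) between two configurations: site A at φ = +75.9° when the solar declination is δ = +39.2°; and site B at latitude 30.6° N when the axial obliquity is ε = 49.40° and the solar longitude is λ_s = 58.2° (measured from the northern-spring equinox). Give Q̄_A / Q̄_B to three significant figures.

— Configuration A (φ=+75.9°):
cos H₀ = −tan(+75.9°) tan(+39.200°) = -3.2470 ≤ −1 ⇒ polar day, H₀ = π.
Bracket: H₀ sin φ sin δ + cos φ cos δ sin H₀ = 3.1416×0.96987×0.63203 + 0.24362×0.77494×0.00000 = 1.925760 + 0.000000 = 1.925760.
Q̄ = (S₀/π) × [bracket] = (1538/π) × 1.925760 = 942.78 W/m².
— Configuration B (φ=+30.6°):
Solar declination: sin δ = sin ε · sin λ_s = sin 49.40° × sin 58.2° = 0.64530, so δ = +40.188°.
cos H₀ = −tan(+30.6°) tan(+40.188°) = -0.4996, H₀ = 2.0939 rad.
Bracket: H₀ sin φ sin δ + cos φ cos δ sin H₀ = 2.0939×0.50904×0.64530 + 0.86074×0.76393×0.86628 = 0.687812 + 0.569618 = 1.257430.
Q̄ = (S₀/π) × [bracket] = (1538/π) × 1.257430 = 615.59 W/m².
Ratio Q̄_A / Q̄_B = 942.78 / 615.59 = 1.532.

Q̄_A / Q̄_B ≈ 1.53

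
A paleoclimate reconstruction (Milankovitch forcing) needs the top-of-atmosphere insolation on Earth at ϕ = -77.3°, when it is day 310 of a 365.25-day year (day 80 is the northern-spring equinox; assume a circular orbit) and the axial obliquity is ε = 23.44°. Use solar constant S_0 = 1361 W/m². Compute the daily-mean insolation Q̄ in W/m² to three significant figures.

Solar longitude: L_s = 360° × (310 − 80)/365.25 = 226.694°.
sin δ = sin 23.44° × sin 226.694° = -0.28947, so δ = -16.826°.
cos h₀ = −tan(-77.3°) tan(-16.826°) = -1.3419 ≤ −1 ⇒ polar day, h₀ = π.
Bracket: h₀ sin ϕ sin δ + cos ϕ cos δ sin h₀ = 3.1416×-0.97553×-0.28947 + 0.21985×0.95719×0.00000 = 0.887146 + 0.000000 = 0.887146.
Q̄ = (S_0/π) × [bracket] = (1361/π) × 0.887146 = 384.3 W/m².

Q̄ ≈ 384 W/m²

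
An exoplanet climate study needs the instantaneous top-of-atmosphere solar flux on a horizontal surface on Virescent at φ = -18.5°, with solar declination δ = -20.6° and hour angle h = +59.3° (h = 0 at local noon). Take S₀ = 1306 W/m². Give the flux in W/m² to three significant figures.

738 W/m²

cos θ_z = sin φ sin δ + cos φ cos δ cos h = 0.111641 + 0.453203 = 0.564844.
Flux = S₀ · cos θ_z = 1306 × 0.564844 = 737.7 W/m².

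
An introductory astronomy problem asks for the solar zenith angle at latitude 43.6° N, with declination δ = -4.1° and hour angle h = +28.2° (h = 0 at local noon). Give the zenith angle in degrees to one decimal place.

θ_z = 54.0°

cos θ_z = sin φ sin δ + cos φ cos δ cos h = -0.049306 + 0.636582 = 0.587276.
θ_z = arccos(0.587276) = 54.0°.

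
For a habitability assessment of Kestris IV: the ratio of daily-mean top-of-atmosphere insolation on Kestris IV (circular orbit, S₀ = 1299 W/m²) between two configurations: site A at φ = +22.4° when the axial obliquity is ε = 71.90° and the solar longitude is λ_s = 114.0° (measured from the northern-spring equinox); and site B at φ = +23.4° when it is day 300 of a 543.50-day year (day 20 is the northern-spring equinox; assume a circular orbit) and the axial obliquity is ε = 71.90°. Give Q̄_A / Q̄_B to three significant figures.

Q̄_A / Q̄_B ≈ 1.29

— Configuration A (φ=+22.4°):
Solar declination: sin δ = sin ε · sin λ_s = sin 71.90° × sin 114.0° = 0.86834, so δ = +60.266°.
cos H₀ = −tan(+22.4°) tan(+60.266°) = -0.7216, H₀ = 2.3769 rad.
Bracket: H₀ sin φ sin δ + cos φ cos δ sin H₀ = 2.3769×0.38107×0.86834 + 0.92455×0.49597×0.69229 = 0.786512 + 0.317449 = 1.103961.
Q̄ = (S₀/π) × [bracket] = (1299/π) × 1.103961 = 456.47 W/m².
— Configuration B (φ=+23.4°):
Solar longitude: λ_s = 360° × (300 − 20)/543.50 = 185.465°.
sin δ = sin 71.90° × sin 185.465° = -0.09052, so δ = -5.193°.
cos H₀ = −tan(+23.4°) tan(-5.193°) = 0.0393, H₀ = 1.5315 rad.
Bracket: H₀ sin φ sin δ + cos φ cos δ sin H₀ = 1.5315×0.39715×-0.09052 + 0.91775×0.99589×0.99923 = -0.055057 + 0.913274 = 0.858217.
Q̄ = (S₀/π) × [bracket] = (1299/π) × 0.858217 = 354.86 W/m².
Ratio Q̄_A / Q̄_B = 456.47 / 354.86 = 1.286.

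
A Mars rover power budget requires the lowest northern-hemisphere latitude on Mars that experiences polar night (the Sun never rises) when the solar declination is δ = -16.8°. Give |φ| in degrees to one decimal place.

|φ| = 73.2°

Polar night requires cos H₀ = −tan φ tan δ ≥ 1, i.e. tan φ tan δ ≤ −1.
The boundary is |tan φ| · |tan δ| = 1, so |φ| = 90° − |δ| = 90° − 16.8° = 73.2° in the northern hemisphere.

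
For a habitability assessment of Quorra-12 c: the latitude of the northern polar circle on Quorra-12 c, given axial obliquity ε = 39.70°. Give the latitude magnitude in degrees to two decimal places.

The polar circle is the lowest latitude that experiences at least one full rotation of continuous daylight at the northern-summer solstice; it lies at |ϕ| = 90° − ε = 90° − 39.70° = 50.30°.

50.30°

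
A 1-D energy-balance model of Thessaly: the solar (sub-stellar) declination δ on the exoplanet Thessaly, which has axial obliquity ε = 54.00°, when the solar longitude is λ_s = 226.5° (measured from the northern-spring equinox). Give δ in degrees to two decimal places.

sin δ = sin ε · sin λ_s = sin 54.00° × sin 226.5° = -0.586840.
δ = arcsin(-0.586840) = -35.93°.

δ = -35.93°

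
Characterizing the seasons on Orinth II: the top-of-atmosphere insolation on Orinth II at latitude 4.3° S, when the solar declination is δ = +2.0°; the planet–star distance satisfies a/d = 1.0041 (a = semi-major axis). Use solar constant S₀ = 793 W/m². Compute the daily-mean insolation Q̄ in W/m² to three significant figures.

Q̄ ≈ 253 W/m²

cos H₀ = −tan(-4.3°) tan(+2.000°) = 0.0026, H₀ = 1.5682 rad.
Bracket: H₀ sin φ sin δ + cos φ cos δ sin H₀ = 1.5682×-0.07498×0.03490 + 0.99719×0.99939×1.00000 = -0.004104 + 0.996582 = 0.992478.
Inverse-square distance factor (a/d)² = 1.0041² = 1.008217.
Q̄ = (S₀/π) × 1.008217 × [bracket] = (793/π) × 1.008217 × 0.992478 = 252.6 W/m².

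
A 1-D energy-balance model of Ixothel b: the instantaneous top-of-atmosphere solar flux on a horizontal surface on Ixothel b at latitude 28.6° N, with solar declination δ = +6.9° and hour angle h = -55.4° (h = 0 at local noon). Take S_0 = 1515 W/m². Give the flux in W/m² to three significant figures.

837 W/m²

cos θ_z = sin ϕ sin δ + cos ϕ cos δ cos h = 0.057509 + 0.494946 = 0.552455.
Flux = S_0 · cos θ_z = 1515 × 0.552455 = 837.0 W/m².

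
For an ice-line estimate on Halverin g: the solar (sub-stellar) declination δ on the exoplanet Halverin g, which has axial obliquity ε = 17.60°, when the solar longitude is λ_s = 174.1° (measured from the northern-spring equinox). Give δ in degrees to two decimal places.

δ = +1.78°

sin δ = sin ε · sin λ_s = sin 17.60° × sin 174.1° = 0.031081.
δ = arcsin(0.031081) = +1.78°.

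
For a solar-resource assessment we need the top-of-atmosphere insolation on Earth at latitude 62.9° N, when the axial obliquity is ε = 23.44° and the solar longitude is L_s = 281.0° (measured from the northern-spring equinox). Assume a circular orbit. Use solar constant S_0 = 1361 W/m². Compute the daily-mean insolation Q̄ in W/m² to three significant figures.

Solar declination: sin δ = sin ε · sin L_s = sin 23.44° × sin 281.0° = -0.39048, so δ = -22.984°.
cos h₀ = −tan(+62.9°) tan(-22.984°) = 0.8289, h₀ = 0.5937 rad.
Bracket: h₀ sin ϕ sin δ + cos ϕ cos δ sin h₀ = 0.5937×0.89021×-0.39048 + 0.45554×0.92061×0.55945 = -0.206376 + 0.234619 = 0.028243.
Q̄ = (S_0/π) × [bracket] = (1361/π) × 0.028243 = 12.24 W/m².

Q̄ ≈ 12.2 W/m²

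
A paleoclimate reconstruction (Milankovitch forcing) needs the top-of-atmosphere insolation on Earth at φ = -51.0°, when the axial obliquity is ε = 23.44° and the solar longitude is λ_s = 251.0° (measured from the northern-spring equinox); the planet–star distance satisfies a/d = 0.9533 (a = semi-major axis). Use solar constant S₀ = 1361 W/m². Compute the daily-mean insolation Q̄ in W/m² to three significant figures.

Solar declination: sin δ = sin ε · sin λ_s = sin 23.44° × sin 251.0° = -0.37612, so δ = -22.093°.
cos H₀ = −tan(-51.0°) tan(-22.093°) = -0.5013, H₀ = 2.0959 rad.
Bracket: H₀ sin φ sin δ + cos φ cos δ sin H₀ = 2.0959×-0.77715×-0.37612 + 0.62932×0.92657×0.86529 = 0.612635 + 0.504558 = 1.117193.
Inverse-square distance factor (a/d)² = 0.9533² = 0.908781.
Q̄ = (S₀/π) × 0.908781 × [bracket] = (1361/π) × 0.908781 × 1.117193 = 439.8 W/m².

Q̄ ≈ 440 W/m²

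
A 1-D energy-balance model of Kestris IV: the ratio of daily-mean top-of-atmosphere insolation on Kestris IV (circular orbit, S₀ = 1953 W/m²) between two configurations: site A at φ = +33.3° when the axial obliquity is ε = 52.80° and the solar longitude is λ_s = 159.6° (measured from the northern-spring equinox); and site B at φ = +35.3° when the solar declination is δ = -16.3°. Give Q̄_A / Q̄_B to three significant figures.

Q̄_A / Q̄_B ≈ 1.94

— Configuration A (φ=+33.3°):
Solar declination: sin δ = sin ε · sin λ_s = sin 52.80° × sin 159.6° = 0.27765, so δ = +16.120°.
cos H₀ = −tan(+33.3°) tan(+16.120°) = -0.1898, H₀ = 1.7618 rad.
Bracket: H₀ sin φ sin δ + cos φ cos δ sin H₀ = 1.7618×0.54902×0.27765 + 0.83581×0.96068×0.98181 = 0.268561 + 0.788340 = 1.056901.
Q̄ = (S₀/π) × [bracket] = (1953/π) × 1.056901 = 657.03 W/m².
— Configuration B (φ=+35.3°):
cos H₀ = −tan(+35.3°) tan(-16.300°) = 0.2070, H₀ = 1.3622 rad.
Bracket: H₀ sin φ sin δ + cos φ cos δ sin H₀ = 1.3622×0.57786×-0.28067 + 0.81614×0.95981×0.97833 = -0.220932 + 0.766364 = 0.545432.
Q̄ = (S₀/π) × [bracket] = (1953/π) × 0.545432 = 339.07 W/m².
Ratio Q̄_A / Q̄_B = 657.03 / 339.07 = 1.938.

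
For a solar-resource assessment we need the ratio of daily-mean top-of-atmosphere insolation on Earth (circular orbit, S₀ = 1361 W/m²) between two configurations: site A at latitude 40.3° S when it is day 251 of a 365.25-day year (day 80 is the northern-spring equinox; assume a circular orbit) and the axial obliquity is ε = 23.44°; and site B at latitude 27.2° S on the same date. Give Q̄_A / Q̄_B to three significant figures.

Q̄_A / Q̄_B ≈ 0.821

— Configuration A (φ=-40.3°):
Solar longitude: λ_s = 360° × (251 − 80)/365.25 = 168.542°.
sin δ = sin 23.44° × sin 168.542° = 0.07902, so δ = +4.532°.
cos H₀ = −tan(-40.3°) tan(+4.532°) = 0.0672, H₀ = 1.5035 rad.
Bracket: H₀ sin φ sin δ + cos φ cos δ sin H₀ = 1.5035×-0.64679×0.07902 + 0.76267×0.99687×0.99774 = -0.076843 + 0.758565 = 0.681722.
Q̄ = (S₀/π) × [bracket] = (1361/π) × 0.681722 = 295.34 W/m².
— Configuration B (φ=-27.2°):
cos H₀ = −tan(-27.2°) tan(+4.532°) = 0.0407, H₀ = 1.5300 rad.
Bracket: H₀ sin φ sin δ + cos φ cos δ sin H₀ = 1.5300×-0.45710×0.07902 + 0.88942×0.99687×0.99917 = -0.055264 + 0.885900 = 0.830636.
Q̄ = (S₀/π) × [bracket] = (1361/π) × 0.830636 = 359.85 W/m².
Ratio Q̄_A / Q̄_B = 295.34 / 359.85 = 0.8207.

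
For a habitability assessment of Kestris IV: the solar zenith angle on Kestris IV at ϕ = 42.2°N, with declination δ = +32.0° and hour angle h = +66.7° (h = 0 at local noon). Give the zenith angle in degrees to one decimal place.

cos θ_z = sin ϕ sin δ + cos ϕ cos δ cos h = 0.355958 + 0.248497 = 0.604455.
θ_z = arccos(0.604455) = 52.8°.

θ_z = 52.8°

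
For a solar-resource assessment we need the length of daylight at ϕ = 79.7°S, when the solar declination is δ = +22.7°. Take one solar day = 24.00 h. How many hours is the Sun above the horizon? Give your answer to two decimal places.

0.00 h

cos h₀ = −tan ϕ · tan δ = 2.3018 ≥ 1, so the Sun never rises (polar night) and h₀ = 0.
Daylight = 2h₀/(2π) × 24.00 h = (0.0000/π) × 24.00 = 0.00 h.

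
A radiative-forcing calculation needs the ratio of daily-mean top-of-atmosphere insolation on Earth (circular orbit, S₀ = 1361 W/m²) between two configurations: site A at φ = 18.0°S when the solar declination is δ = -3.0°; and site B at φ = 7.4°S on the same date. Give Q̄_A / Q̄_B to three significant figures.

Q̄_A / Q̄_B ≈ 0.974

— Configuration A (φ=-18.0°):
cos H₀ = −tan(-18.0°) tan(-3.000°) = -0.0170, H₀ = 1.5878 rad.
Bracket: H₀ sin φ sin δ + cos φ cos δ sin H₀ = 1.5878×-0.30902×-0.05234 + 0.95106×0.99863×0.99986 = 0.025681 + 0.949624 = 0.975305.
Q̄ = (S₀/π) × [bracket] = (1361/π) × 0.975305 = 422.52 W/m².
— Configuration B (φ=-7.4°):
cos H₀ = −tan(-7.4°) tan(-3.000°) = -0.0068, H₀ = 1.5776 rad.
Bracket: H₀ sin φ sin δ + cos φ cos δ sin H₀ = 1.5776×-0.12880×-0.05234 + 0.99167×0.99863×0.99998 = 0.010635 + 0.990292 = 1.000927.
Q̄ = (S₀/π) × [bracket] = (1361/π) × 1.000927 = 433.62 W/m².
Ratio Q̄_A / Q̄_B = 422.52 / 433.62 = 0.9744.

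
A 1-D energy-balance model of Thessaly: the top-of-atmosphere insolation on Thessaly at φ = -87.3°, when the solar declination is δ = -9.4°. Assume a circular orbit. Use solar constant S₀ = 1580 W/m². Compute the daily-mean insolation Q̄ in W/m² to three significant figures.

Q̄ ≈ 258 W/m²

cos H₀ = −tan(-87.3°) tan(-9.400°) = -3.5105 ≤ −1 ⇒ polar day, H₀ = π.
Bracket: H₀ sin φ sin δ + cos φ cos δ sin H₀ = 3.1416×-0.99889×-0.16333 + 0.04711×0.98657×0.00000 = 0.512548 + 0.000000 = 0.512548.
Q̄ = (S₀/π) × [bracket] = (1580/π) × 0.512548 = 257.8 W/m².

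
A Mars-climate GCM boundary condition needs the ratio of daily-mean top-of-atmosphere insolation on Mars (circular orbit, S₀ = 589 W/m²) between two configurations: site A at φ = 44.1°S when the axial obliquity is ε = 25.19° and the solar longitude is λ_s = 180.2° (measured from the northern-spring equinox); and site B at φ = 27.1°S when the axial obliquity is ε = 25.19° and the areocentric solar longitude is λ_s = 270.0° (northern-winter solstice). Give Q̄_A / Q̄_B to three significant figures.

— Configuration A (φ=-44.1°):
Solar declination: sin δ = sin ε · sin λ_s = sin 25.19° × sin 180.2° = -0.00149, so δ = -0.085°.
cos H₀ = −tan(-44.1°) tan(-0.085°) = -0.0014, H₀ = 1.5722 rad.
Bracket: H₀ sin φ sin δ + cos φ cos δ sin H₀ = 1.5722×-0.69591×-0.00149 + 0.71813×1.00000×1.00000 = 0.001630 + 0.718130 = 0.719760.
Q̄ = (S₀/π) × [bracket] = (589/π) × 0.719760 = 134.94 W/m².
— Configuration B (φ=-27.1°):
sin δ = sin 25.19° × sin 270.0° = -0.42562, so δ = -25.190°.
cos H₀ = −tan(-27.1°) tan(-25.190°) = -0.2407, H₀ = 1.8139 rad.
Bracket: H₀ sin φ sin δ + cos φ cos δ sin H₀ = 1.8139×-0.45554×-0.42562 + 0.89021×0.90490×0.97060 = 0.351692 + 0.781868 = 1.133560.
Q̄ = (S₀/π) × [bracket] = (589/π) × 1.133560 = 212.52 W/m².
Ratio Q̄_A / Q̄_B = 134.94 / 212.52 = 0.6350.

Q̄_A / Q̄_B ≈ 0.635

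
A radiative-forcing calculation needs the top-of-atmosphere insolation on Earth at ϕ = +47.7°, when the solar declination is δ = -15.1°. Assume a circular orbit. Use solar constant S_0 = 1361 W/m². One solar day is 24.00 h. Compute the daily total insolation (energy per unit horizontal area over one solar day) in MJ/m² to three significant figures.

14.1 MJ/m²

cos h₀ = −tan(+47.7°) tan(-15.100°) = 0.2965, h₀ = 1.2697 rad.
Bracket: h₀ sin ϕ sin δ + cos ϕ cos δ sin h₀ = 1.2697×0.73963×-0.26050 + 0.67301×0.96547×0.95502 = -0.244638 + 0.620544 = 0.375906.
Q̄ = (S_0/π) × [bracket] = (1361/π) × 0.375906 = 162.85 W/m².
Daily total = Q̄ × 24.00 h × 3600 s/h = 162.85 × 24.00 × 3600 / 10⁶ = 14.07 MJ/m².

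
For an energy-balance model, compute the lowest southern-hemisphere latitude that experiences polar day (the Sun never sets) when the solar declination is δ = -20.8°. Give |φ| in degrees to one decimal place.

Polar day requires cos H₀ = −tan φ tan δ ≤ −1, i.e. tan φ tan δ ≥ 1.
The boundary is |tan φ| · |tan δ| = 1, so |φ| = 90° − |δ| = 90° − 20.8° = 69.2° in the southern hemisphere.

|φ| = 69.2°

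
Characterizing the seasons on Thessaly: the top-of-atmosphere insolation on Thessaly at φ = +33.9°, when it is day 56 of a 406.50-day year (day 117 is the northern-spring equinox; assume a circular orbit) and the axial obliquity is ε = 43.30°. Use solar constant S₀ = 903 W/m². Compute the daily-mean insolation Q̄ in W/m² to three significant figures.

Q̄ ≈ 79.0 W/m²

Solar longitude: λ_s = 360° × (56 − 117)/406.50 = -54.022°, i.e. -54.022° + 360° = 305.978°.
sin δ = sin 43.30° × sin 305.978° = -0.55499, so δ = -33.710°.
cos H₀ = −tan(+33.9°) tan(-33.710°) = 0.4483, H₀ = 1.1059 rad.
Bracket: H₀ sin φ sin δ + cos φ cos δ sin H₀ = 1.1059×0.55775×-0.55499 + 0.83001×0.83185×0.89387 = -0.342327 + 0.617167 = 0.274840.
Q̄ = (S₀/π) × [bracket] = (903/π) × 0.274840 = 79.00 W/m².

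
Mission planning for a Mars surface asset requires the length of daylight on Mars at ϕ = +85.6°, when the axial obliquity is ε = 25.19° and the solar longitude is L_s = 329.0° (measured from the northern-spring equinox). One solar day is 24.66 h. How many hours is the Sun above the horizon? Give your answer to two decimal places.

0.00 h

Solar declination: sin δ = sin ε · sin L_s = sin 25.19° × sin 329.0° = -0.21921, so δ = -12.663°.
cos h₀ = −tan ϕ · tan δ = 2.9199 ≥ 1, so the Sun never rises (polar night) and h₀ = 0.
Daylight = 2h₀/(2π) × 24.66 h = (0.0000/π) × 24.66 = 0.00 h.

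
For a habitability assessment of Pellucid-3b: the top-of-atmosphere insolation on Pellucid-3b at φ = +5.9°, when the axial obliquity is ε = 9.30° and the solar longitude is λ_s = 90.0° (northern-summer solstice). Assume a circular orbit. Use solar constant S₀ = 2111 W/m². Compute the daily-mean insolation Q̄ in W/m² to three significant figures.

Solar declination: sin δ = sin ε · sin λ_s = sin 9.30° × sin 90.0° = 0.16160, so δ = +9.300°.
cos H₀ = −tan(+5.9°) tan(+9.300°) = -0.0169, H₀ = 1.5877 rad.
Bracket: H₀ sin φ sin δ + cos φ cos δ sin H₀ = 1.5877×0.10279×0.16160 + 0.99470×0.98686×0.99986 = 0.026373 + 0.981492 = 1.007865.
Q̄ = (S₀/π) × [bracket] = (2111/π) × 1.007865 = 677.2 W/m².

Q̄ ≈ 677 W/m²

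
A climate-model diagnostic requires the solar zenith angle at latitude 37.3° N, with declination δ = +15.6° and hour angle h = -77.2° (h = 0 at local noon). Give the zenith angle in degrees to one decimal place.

θ_z = 70.6°

cos θ_z = sin φ sin δ + cos φ cos δ cos h = 0.162962 + 0.169744 = 0.332706.
θ_z = arccos(0.332706) = 70.6°.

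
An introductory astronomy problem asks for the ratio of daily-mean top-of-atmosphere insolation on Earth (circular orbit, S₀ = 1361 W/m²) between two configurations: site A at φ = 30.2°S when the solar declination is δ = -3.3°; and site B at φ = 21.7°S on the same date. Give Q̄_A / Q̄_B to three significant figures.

Q̄_A / Q̄_B ≈ 0.945

— Configuration A (φ=-30.2°):
cos H₀ = −tan(-30.2°) tan(-3.300°) = -0.0336, H₀ = 1.6044 rad.
Bracket: H₀ sin φ sin δ + cos φ cos δ sin H₀ = 1.6044×-0.50302×-0.05756 + 0.86427×0.99834×0.99944 = 0.046454 + 0.862352 = 0.908806.
Q̄ = (S₀/π) × [bracket] = (1361/π) × 0.908806 = 393.71 W/m².
— Configuration B (φ=-21.7°):
cos H₀ = −tan(-21.7°) tan(-3.300°) = -0.0229, H₀ = 1.5937 rad.
Bracket: H₀ sin φ sin δ + cos φ cos δ sin H₀ = 1.5937×-0.36975×-0.05756 + 0.92913×0.99834×0.99974 = 0.033918 + 0.927346 = 0.961264.
Q̄ = (S₀/π) × [bracket] = (1361/π) × 0.961264 = 416.44 W/m².
Ratio Q̄_A / Q̄_B = 393.71 / 416.44 = 0.9454.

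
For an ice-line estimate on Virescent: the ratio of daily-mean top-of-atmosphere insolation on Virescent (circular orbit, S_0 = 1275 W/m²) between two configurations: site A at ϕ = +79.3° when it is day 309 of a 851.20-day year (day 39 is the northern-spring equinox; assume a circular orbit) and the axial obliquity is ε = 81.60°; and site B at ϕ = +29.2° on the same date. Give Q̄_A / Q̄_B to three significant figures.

Q̄_A / Q̄_B ≈ 2.01

— Configuration A (ϕ=+79.3°):
Solar longitude: L_s = 360° × (309 − 39)/851.20 = 114.192°.
sin δ = sin 81.60° × sin 114.192° = 0.90239, so δ = +64.475°.
cos h₀ = −tan(+79.3°) tan(+64.475°) = -11.0830 ≤ −1 ⇒ polar day, h₀ = π.
Bracket: h₀ sin ϕ sin δ + cos ϕ cos δ sin h₀ = 3.1416×0.98261×0.90239 + 0.18567×0.43091×0.00000 = 2.785649 + 0.000000 = 2.785649.
Q̄ = (S_0/π) × [bracket] = (1275/π) × 2.785649 = 1130.5 W/m².
— Configuration B (ϕ=+29.2°):
cos h₀ = −tan(+29.2°) tan(+64.475°) = -1.1704 ≤ −1 ⇒ polar day, h₀ = π.
Bracket: h₀ sin ϕ sin δ + cos ϕ cos δ sin h₀ = 3.1416×0.48786×0.90239 + 0.87292×0.43091×0.00000 = 1.383058 + 0.000000 = 1.383058.
Q̄ = (S_0/π) × [bracket] = (1275/π) × 1.383058 = 561.31 W/m².
Ratio Q̄_A / Q̄_B = 1130.5 / 561.31 = 2.014.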